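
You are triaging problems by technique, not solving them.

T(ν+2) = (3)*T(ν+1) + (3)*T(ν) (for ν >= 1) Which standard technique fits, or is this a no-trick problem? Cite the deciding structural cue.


Verdict: the characteristic-root method — shift-invariance with fixed coefficients calls for exponential trials; the characteristic polynomial finds every r^ν.


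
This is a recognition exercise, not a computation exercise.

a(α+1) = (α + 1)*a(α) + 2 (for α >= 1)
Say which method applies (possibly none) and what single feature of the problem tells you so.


Verdict: a summation factor — an index-dependent multiplier α + 1 rules out characteristic roots; a summation factor converts it to a pure difference.


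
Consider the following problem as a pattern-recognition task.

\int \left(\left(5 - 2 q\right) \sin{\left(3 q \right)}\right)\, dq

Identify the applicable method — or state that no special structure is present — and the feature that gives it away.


Method: integration by parts — a polynomial 5 - 2 q against the kernel \sin{\left(3 q \right)} is the signature bounded-ladder case for integration by parts.


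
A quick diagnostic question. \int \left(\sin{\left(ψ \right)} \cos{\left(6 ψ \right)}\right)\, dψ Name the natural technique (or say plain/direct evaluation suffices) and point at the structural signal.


Diagnosis: a trigonometric identity — the product \sin{\left(ψ \right)} \cos{\left(6 ψ \right)} converts to a sum of single-frequency sinusoids via the product-to-sum identity.


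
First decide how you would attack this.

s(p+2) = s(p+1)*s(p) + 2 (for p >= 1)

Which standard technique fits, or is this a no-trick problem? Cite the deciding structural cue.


Technique: no special technique — the new term depends nonlinearly on the old ones, which disqualifies every superposition-based technique.


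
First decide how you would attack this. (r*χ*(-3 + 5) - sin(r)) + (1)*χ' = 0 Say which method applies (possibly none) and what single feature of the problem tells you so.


Diagnosis: a linear integrating factor — the unknown enters only to the first power against a nonzero forcing term — the integrating-factor template applies directly.


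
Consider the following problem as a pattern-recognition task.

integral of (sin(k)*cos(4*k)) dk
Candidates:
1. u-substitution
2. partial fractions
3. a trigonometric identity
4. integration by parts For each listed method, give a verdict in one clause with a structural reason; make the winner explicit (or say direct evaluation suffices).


Technique: a trigonometric identity — mixed-frequency products such as sin(k)*cos(4*k) are designed for the product-to-sum formula.
- u-substitution — no subexpression of the integrand serves as a whole-integral substitution inner — individual terms may offer their own, but none carries its derivative as a factor of the full integrand; a working change of variable would have to be constructed from outside the expression.
- partial fractions — there is no rational-function structure to decompose.
- a trigonometric identity: a fit — the right tool for this form.
- integration by parts: not the natural route: no polynomial-kernel product appears — a recursive parts reduction of the trigonometric product exists, but the identity rewrite is direct.


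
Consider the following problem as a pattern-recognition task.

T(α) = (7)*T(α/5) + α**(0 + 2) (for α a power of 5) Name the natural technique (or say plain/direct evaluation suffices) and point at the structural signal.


Technique: the master substitution — the index is divided (α/5), not shifted — substitute α = 5^m to straighten it into a shift recurrence.


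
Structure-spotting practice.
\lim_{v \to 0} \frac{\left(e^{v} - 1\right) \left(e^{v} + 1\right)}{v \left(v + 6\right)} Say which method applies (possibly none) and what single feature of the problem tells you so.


Diagnosis: l'Hôpital's rule (0/0) — substituting 0 gives 0 over 0; differentiate top and bottom once and re-evaluate. A local series expansion at the point resolves it as well; the rule is the packaged version of that step.


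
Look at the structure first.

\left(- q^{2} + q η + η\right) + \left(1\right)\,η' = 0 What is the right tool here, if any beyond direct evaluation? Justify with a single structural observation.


Method: a linear integrating factor — the unknown enters only to the first power against a nonzero forcing term — the integrating-factor template applies directly.


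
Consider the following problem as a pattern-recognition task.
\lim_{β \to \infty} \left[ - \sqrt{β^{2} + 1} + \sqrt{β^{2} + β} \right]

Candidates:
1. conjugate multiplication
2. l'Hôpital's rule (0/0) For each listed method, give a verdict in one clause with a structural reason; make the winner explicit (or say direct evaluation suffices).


Method: conjugate multiplication — this difference gives up after one conjugate multiplication — the radical structure cancels against its conjugate.
- conjugate multiplication: applies; the problem has the shape this method handles.
- l'Hôpital's rule (0/0): no quotient structure at all: the clash is ∞ minus ∞, which rationalizing converts into a tractable ratio.


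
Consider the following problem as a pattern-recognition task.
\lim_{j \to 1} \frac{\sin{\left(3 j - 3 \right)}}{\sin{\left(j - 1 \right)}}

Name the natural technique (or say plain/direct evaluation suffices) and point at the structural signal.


Diagnosis: l'Hôpital's rule (0/0) — both numerator and denominator vanish at 1: the genuine 0/0 indeterminate that l'Hôpital exists for. One could equally expand both pieces locally and compare leading terms; the rule does that in one stroke.


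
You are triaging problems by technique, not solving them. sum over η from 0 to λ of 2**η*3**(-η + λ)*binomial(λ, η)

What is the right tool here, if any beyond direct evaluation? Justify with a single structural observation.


Best approach: the binomial theorem — the summand is term η of a binomial expansion in 2 and 3; the whole sum is a single power.


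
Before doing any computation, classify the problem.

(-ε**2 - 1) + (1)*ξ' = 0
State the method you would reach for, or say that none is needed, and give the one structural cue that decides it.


Verdict: no special technique — the slope is a pure function of ε; integrate both sides and be done.


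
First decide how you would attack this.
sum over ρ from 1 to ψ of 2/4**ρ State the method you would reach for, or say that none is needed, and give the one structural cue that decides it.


Technique: the geometric series formula — consecutive terms stand in a fixed index-free ratio — the geometric sum formula closes it.


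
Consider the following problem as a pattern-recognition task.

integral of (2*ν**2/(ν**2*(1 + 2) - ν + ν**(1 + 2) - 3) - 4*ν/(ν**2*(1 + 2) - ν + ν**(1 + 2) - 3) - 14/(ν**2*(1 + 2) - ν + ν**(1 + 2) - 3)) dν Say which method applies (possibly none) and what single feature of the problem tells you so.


Technique: partial fractions — with (ν**2*(1 + 2) - ν + ν**(1 + 2) - 3) factorable and the degree on top strictly smaller, simple-fraction decomposition is immediate.


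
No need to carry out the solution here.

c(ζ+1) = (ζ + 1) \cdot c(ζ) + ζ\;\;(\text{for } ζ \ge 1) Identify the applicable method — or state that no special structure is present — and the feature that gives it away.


Best approach: a summation factor — one step of memory with a weight ζ + 1 that changes as the index grows — the summation-factor construction is built for this.


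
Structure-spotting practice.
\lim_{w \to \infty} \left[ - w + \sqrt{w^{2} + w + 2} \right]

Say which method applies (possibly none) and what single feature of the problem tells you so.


Diagnosis: conjugate multiplication — turning the difference into a conjugate-rationalized ratio makes the limit readable.


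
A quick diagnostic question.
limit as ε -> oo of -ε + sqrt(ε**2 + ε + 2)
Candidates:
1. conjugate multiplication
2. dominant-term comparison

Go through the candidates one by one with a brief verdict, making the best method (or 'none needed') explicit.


Method: conjugate multiplication — turning the difference into a conjugate-rationalized ratio makes the limit readable.
- conjugate multiplication — a fit — the right tool for this form.
- dominant-term comparison: no ranking of term growth rates resolves the limit here.


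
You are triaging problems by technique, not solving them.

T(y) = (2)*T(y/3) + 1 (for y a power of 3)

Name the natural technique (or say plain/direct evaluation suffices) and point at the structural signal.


Best approach: the master substitution — a divide-and-conquer shape: argument y/3, so change variables with y = 3^m and solve the linear version.


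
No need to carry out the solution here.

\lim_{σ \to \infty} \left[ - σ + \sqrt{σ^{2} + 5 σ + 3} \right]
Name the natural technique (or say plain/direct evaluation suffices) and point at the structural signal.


Diagnosis: conjugate multiplication — infinity minus infinity with a radical in play — multiply by the conjugate so the divergences of \sqrt{σ^{2} + 5 σ + 3} and σ annihilate.


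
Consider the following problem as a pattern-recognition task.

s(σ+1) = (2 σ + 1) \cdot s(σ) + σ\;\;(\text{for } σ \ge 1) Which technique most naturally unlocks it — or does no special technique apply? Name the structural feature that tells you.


Diagnosis: a summation factor — rescale the sequence by the product of the weights 2 σ + 1 so far — the recurrence collapses to a plain running sum.


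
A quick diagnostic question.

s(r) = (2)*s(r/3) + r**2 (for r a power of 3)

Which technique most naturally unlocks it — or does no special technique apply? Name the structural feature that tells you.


Verdict: the master substitution — the argument contracts 3-fold per step: reindex r exponentially and solve the linear recurrence in the new index.


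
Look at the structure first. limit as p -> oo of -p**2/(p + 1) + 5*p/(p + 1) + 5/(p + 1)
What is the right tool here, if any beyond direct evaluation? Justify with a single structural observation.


Best approach: dominant-term comparison — divide through by the highest power of p; every lower-order term dies and the dominant terms decide the limit. As a single quotient, the ∞/∞ shape would yield to repeated differentiation as well — the growth comparison gets there in one look.


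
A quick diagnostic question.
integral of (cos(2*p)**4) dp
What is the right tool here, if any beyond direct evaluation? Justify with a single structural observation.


Diagnosis: a trigonometric identity — the exponent on cos(2*p)**4 is even — the power-reduction identity is the standard preprocessing step.


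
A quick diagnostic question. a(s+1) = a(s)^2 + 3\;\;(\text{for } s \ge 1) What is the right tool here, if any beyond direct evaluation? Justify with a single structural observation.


Method: no special technique — a nonlinear dependence on earlier terms breaks linearity, and with it every superposition-based closed form.


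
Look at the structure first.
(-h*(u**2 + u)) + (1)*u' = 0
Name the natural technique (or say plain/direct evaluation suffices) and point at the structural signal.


Technique: separation of variables — the derivative equals a pure function of h (namely h) times a pure function of u (namely u**2 + u); divide and integrate each side. Rearranged, this also fits the Bernoulli template directly; separation reads the product structure as given.


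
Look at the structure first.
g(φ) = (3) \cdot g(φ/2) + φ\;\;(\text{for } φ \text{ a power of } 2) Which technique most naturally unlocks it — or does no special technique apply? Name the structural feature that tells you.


Diagnosis: the master substitution — the argument shrinks by the factor 2, so measure the index on a logarithmic scale and the recursion becomes a shift.


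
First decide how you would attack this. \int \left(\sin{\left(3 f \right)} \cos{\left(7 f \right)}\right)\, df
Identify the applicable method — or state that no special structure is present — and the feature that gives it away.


Best approach: a trigonometric identity — \sin{\left(3 f \right)} \cos{\left(7 f \right)} is a beat pattern — rewrite the product as a sum of single-frequency waves before integrating.


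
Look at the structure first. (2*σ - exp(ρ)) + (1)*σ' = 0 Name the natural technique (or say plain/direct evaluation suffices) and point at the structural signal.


Technique: a linear integrating factor — the unknown enters only to the first power against a nonzero forcing term — the integrating-factor template applies directly.


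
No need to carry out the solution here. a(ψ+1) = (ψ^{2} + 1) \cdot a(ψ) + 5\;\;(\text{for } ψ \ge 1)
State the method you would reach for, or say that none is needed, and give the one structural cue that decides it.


Diagnosis: a summation factor — because the multiplier ψ^{2} + 1 is index-dependent, divide through by its running product and sum the resulting differences.


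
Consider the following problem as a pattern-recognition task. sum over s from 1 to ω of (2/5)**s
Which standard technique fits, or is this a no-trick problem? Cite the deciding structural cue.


Diagnosis: the geometric series formula — term-over-term division gives 2/5 every time — index-free ratio, geometric sum formula applies.


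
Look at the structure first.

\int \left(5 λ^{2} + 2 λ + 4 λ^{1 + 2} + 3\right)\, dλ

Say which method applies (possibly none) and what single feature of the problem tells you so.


Technique: no special technique — a term-by-term power-rule job in λ; no substitution or rearrangement earns its keep here.


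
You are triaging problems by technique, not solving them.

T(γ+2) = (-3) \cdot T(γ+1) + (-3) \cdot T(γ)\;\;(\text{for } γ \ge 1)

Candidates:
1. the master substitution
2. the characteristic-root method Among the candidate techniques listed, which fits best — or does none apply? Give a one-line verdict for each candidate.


Verdict: the characteristic-root method — shift-invariance with fixed coefficients calls for exponential trials; the characteristic polynomial finds every r^γ.
- the master substitution: the recursion shifts the index rather than dividing it.
- the characteristic-root method — yes, a natural case for it.


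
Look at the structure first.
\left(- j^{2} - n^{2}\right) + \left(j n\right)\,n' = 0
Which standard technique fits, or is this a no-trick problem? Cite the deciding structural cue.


Method: the homogeneous substitution — scaling j and n together leaves the slope fixed — it depends only on n/j, so substitute the ratio. Rearranged, this also fits the Bernoulli template directly; the homogeneous substitution reads the structure without the rearrangement.


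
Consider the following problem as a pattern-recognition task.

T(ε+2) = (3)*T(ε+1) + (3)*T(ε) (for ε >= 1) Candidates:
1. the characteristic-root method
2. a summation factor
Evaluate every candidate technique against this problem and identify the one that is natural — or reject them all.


Method: the characteristic-root method — because shifting ε leaves the equation's coefficients unchanged, exponential trials reduce it to algebra.
- the characteristic-root method: yes — fits the structure here.
- a summation factor: the recurrence reaches back more than one step, outside the first-order family a summation factor normalizes.


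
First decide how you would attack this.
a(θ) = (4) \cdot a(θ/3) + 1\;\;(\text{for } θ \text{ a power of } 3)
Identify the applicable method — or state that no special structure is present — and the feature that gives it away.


Best approach: the master substitution — the argument shrinks by the factor 3, so measure the index on a logarithmic scale and the recursion becomes a shift.


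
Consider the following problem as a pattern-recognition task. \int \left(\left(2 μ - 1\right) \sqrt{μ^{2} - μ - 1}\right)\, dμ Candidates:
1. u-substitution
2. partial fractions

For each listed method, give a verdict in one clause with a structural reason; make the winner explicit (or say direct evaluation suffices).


Method: u-substitution — 2 μ - 1 matches the derivative of μ^{2} - μ - 1 up to a constant; with u = μ^{2} - μ - 1 the whole integrand folds into a function of u alone.
- u-substitution: yes, a natural case for it.
- partial fractions — the expression is not a ratio of polynomials that decomposes further.


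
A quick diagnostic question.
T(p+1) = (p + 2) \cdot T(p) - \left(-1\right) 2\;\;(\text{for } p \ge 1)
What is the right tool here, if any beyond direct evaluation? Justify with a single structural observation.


Technique: a summation factor — because the multiplier p + 2 is index-dependent, divide through by its running product and sum the resulting differences.


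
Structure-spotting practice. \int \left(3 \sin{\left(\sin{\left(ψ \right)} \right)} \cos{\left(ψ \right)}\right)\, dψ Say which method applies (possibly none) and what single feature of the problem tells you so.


Verdict: u-substitution — collected, the integrand has one factor that is, up to a constant, the derivative of an inner expression the rest depends on — substitute for that inner expression.


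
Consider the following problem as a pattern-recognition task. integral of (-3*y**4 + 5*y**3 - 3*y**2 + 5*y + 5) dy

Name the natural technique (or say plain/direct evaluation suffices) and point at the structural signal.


Best approach: no special technique — a term-by-term power-rule job in y; no substitution or rearrangement earns its keep here.


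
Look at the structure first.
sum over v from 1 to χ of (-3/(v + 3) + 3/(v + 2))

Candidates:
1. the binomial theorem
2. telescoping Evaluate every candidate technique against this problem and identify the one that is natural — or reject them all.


Diagnosis: telescoping — each term adds 3/(v + 2) and subtracts the same expression advanced one index; that subtracted piece cancels against the next term's added copy — only the boundary terms survive.
- the binomial theorem: there is no sum-raised-to-a-power identity hiding in these terms.
- telescoping: applicable, and directly so.


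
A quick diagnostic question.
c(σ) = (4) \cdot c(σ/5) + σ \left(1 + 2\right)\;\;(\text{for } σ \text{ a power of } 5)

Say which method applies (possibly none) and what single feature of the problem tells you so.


Diagnosis: the master substitution — the argument contracts 5-fold per step: reindex σ exponentially and solve the linear recurrence in the new index.


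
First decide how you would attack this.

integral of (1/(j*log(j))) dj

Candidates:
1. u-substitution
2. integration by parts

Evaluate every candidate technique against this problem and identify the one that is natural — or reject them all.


Best approach: u-substitution — collected, the integrand has one factor that is, up to a constant, the derivative of an inner expression the rest depends on — substitute for that inner expression.
- u-substitution — yes — fits the structure here.
- integration by parts: the nonconstant-polynomial-times-standard-kernel pattern (an exp, sine, cosine, or logarithm partner) is absent.


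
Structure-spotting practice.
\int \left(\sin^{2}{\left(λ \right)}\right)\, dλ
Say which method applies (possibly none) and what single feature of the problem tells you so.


Diagnosis: a trigonometric identity — \sin^{2}{\left(λ \right)} carries an even exponent — trade it for double-angle cosines before integrating.


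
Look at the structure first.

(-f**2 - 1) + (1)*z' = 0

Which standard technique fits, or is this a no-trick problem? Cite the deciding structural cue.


Best approach: no special technique — the slope is a pure function of f; integrate both sides and be done.


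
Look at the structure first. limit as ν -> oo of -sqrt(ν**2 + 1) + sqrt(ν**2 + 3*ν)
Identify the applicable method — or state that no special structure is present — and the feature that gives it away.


Best approach: conjugate multiplication — neither sqrt(ν**2 + 3*ν) nor sqrt(ν**2 + 1) converges alone, so rewrite their difference as a conjugate-rationalized quotient first.


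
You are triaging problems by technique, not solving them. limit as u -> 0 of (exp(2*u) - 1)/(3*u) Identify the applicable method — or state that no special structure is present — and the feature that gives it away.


Method: l'Hôpital's rule (0/0) — the 0/0 form at 0 is the signature situation for l'Hôpital's rule. A first-order expansion at the point is an equally standard path; the rule packages it.


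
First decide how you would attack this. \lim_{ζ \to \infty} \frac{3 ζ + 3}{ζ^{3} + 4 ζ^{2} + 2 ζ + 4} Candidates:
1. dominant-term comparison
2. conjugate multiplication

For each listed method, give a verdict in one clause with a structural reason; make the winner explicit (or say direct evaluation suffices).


Best approach: dominant-term comparison — divide through by the highest power of ζ; every lower-order term dies and the dominant terms decide the limit.
- dominant-term comparison: applies; the problem has the shape this method handles.
- conjugate multiplication — no divergent radical difference is present for a conjugate pair to cancel.


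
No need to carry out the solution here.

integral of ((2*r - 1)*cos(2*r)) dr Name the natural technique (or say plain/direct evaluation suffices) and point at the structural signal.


Verdict: integration by parts — a polynomial factor 2*r - 1 multiplies cos(2*r); differentiating 2*r - 1 lowers its degree while cos(2*r) integrates cleanly, so parts wins.


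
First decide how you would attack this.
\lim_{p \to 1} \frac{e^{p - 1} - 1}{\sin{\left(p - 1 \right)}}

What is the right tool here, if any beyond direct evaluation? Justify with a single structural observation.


Verdict: l'Hôpital's rule (0/0) — plug in 1: top and bottom both hit zero, so differentiate each and retry. The standard small-argument limits would also carry it; the rule is the systematic route.


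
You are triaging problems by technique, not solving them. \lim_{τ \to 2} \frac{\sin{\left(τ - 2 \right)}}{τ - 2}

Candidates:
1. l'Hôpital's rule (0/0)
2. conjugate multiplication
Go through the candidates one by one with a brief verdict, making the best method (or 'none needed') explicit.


Technique: l'Hôpital's rule (0/0) — the 0/0 form at 2 is the signature situation for l'Hôpital's rule. Known elementary limits would finish this too — the rule just bypasses the case analysis.
- l'Hôpital's rule (0/0) — applicable, and directly so.
- conjugate multiplication: multiplying by a conjugate would not remove any indeterminacy here.


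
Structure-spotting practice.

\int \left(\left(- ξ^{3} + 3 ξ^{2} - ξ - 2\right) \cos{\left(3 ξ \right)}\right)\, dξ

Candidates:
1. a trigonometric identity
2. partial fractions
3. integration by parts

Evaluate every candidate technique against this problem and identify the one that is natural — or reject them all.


Technique: integration by parts — - ξ^{3} + 3 ξ^{2} - ξ - 2 dies after finitely many derivatives while \cos{\left(3 ξ \right)} cycles under integration — the tabular/parts setup.
- a trigonometric identity: the trigonometric factor has no even power to reduce and no cross-frequency product to convert — the standard power-reduction and product-to-sum identities do not engage it.
- partial fractions — there is no rational-function structure to decompose.
- integration by parts — yes — fits the structure here.


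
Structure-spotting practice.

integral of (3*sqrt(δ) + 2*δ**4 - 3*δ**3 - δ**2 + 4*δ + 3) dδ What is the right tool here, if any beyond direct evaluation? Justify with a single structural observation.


Method: no special technique — every term is a constant multiple of a power of δ; term-wise power-rule integration needs no preliminary transformation.


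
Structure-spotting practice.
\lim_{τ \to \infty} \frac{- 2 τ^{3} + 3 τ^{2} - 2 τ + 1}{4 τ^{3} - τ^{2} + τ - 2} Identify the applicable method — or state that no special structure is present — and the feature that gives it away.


Verdict: dominant-term comparison — growth-rate triage: the leading powers of τ decide the limit, everything else is noise. l'Hôpital's at-infinity variant applies to the expression viewed as a single quotient; the leading-term comparison is the direct route.


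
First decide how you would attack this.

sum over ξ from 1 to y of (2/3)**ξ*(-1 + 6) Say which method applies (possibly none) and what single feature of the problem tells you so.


Technique: the geometric series formula — each summand is the previous one scaled by 2/3; that constant multiplier is itself the geometric structure.


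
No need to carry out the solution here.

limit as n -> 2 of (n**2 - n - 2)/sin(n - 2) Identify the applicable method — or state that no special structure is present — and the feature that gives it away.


Technique: l'Hôpital's rule (0/0) — substituting 2 gives 0 over 0; differentiate top and bottom once and re-evaluate. The standard small-argument limits would also carry it; the rule is the systematic route.


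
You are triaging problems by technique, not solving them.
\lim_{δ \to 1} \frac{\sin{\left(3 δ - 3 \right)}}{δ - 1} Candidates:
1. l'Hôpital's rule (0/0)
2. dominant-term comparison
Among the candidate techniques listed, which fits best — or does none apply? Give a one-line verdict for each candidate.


Diagnosis: l'Hôpital's rule (0/0) — the 0/0 form at 1 is the signature situation for l'Hôpital's rule. Expanding numerator and denominator to first order gives the same value — the rule automates exactly that.
- l'Hôpital's rule (0/0): applies; the problem has the shape this method handles.
- dominant-term comparison — no dominant power emerges to decide the limit by degree comparison.


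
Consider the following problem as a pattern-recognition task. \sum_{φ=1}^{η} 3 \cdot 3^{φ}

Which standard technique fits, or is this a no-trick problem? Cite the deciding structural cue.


Verdict: the geometric series formula — consecutive terms stand in a fixed index-free ratio — the geometric sum formula closes it.


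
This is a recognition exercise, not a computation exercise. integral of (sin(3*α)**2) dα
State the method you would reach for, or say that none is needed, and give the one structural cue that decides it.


Verdict: a trigonometric identity — sin(3*α)**2 carries an even exponent — trade it for double-angle cosines before integrating.


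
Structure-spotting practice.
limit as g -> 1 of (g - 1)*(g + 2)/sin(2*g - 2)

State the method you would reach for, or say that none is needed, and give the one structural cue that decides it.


Best approach: l'Hôpital's rule (0/0) — both numerator and denominator vanish at 1: the genuine 0/0 indeterminate that l'Hôpital exists for. A local series expansion at the point resolves it as well; the rule is the packaged version of that step.


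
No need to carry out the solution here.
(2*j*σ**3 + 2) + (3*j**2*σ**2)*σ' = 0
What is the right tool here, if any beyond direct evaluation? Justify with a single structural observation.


Best approach: the exact-equation method — the mixed-partials test passes for 2*j*σ**3 + 2 and 3*j**2*σ**2, so a potential function exists as presented.


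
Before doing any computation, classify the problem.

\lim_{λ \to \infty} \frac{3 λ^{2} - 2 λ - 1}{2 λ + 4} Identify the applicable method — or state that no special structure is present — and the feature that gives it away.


Best approach: dominant-term comparison — divide through by the highest power of λ; every lower-order term dies and the dominant terms decide the limit. l'Hôpital's at-infinity variant applies to the expression viewed as a single quotient; the leading-term comparison is the direct route.


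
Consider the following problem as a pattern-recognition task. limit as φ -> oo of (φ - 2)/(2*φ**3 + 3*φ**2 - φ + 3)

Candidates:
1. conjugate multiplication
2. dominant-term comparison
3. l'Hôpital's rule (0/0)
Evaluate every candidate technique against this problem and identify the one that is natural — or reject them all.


Verdict: dominant-term comparison — growth-rate triage: the leading powers of φ decide the limit, everything else is noise.
- conjugate multiplication — there is no infinity-minus-infinity radical difference to rationalize.
- dominant-term comparison: yes — fits the structure here.
- l'Hôpital's rule (0/0): as a single quotient the expression runs to ∞/∞ at the limit point — an at-infinity form of the rule would apply, though the leading-growth comparison is the direct reading.


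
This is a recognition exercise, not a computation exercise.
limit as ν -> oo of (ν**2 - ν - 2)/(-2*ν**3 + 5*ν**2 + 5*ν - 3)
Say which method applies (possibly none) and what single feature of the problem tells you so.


Best approach: dominant-term comparison — divide through by the highest power of ν; every lower-order term dies and the dominant terms decide the limit. As a single quotient, the ∞/∞ shape would yield to repeated differentiation as well — the growth comparison gets there in one look.


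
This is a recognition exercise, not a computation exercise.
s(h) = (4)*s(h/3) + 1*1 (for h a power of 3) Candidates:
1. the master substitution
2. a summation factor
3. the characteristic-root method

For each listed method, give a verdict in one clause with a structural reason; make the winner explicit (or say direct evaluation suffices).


Method: the master substitution — the index is divided (h/3), not shifted — substitute h = 3^m to straighten it into a shift recurrence.
- the master substitution: yes, a natural case for it.
- a summation factor — a divided-index call is outside the fixed-shift first-order family a summation factor normalizes.
- the characteristic-root method: a divided-index call is not the fixed-shift linear shape that characteristic roots solve.


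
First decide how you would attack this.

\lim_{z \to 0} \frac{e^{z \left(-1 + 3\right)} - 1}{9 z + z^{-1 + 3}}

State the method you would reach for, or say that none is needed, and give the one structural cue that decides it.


Diagnosis: l'Hôpital's rule (0/0) — plug in 0: top and bottom both hit zero, so differentiate each and retry. Known elementary limits would finish this too — the rule just bypasses the case analysis.


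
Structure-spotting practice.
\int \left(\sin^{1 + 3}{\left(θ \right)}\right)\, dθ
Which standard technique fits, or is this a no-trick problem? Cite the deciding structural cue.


Best approach: a trigonometric identity — \sin^{1 + 3}{\left(θ \right)} is the textbook power-reduction case — identities first, antiderivatives second.


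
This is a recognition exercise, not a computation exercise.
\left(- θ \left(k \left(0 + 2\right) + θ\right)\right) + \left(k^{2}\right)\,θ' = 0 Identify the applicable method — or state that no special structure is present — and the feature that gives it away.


Technique: the homogeneous substitution — solved for the derivative, the right side is unchanged under scaling k and θ together — it depends only on the ratio θ/k, so substitute a single ratio variable. Rearranged, this also fits the Bernoulli template directly; the homogeneous substitution reads the structure without the rearrangement.


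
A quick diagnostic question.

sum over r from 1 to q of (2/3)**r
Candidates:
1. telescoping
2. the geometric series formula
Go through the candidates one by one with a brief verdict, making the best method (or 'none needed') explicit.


Best approach: the geometric series formula — consecutive terms stand in a fixed index-free ratio — the geometric sum formula closes it.
- telescoping — writing out consecutive terms as given produces no pairwise cancellation.
- the geometric series formula — yes, a natural case for it.


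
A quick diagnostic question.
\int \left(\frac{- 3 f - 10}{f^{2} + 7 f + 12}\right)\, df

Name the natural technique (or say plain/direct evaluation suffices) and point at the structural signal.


Method: partial fractions — each factor of f^{2} + 7 f + 12 owns one elementary piece of the integrand — separate them and integrate piecewise.


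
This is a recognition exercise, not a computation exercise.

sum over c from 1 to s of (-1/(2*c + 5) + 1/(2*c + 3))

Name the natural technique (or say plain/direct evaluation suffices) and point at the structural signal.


Diagnosis: telescoping — this sum is a zipper: each term contributes 1/(2*c + 3) and removes the next index's value, which the following term puts back, closing term by term.


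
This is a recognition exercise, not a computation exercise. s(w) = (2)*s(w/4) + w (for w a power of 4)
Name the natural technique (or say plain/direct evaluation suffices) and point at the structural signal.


Technique: the master substitution — the argument w/4 divides the index by 4; the standard w = 4^m substitution converts it to a constant-shift recurrence.


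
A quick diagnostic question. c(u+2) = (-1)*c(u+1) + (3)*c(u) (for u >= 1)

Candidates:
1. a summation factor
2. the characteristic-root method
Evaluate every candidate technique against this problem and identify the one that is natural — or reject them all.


Technique: the characteristic-root method — no index-dependence in the weights and nothing inhomogeneous: classic characteristic-equation setup.
- a summation factor: the recurrence reaches back more than one step, outside the first-order family a summation factor normalizes.
- the characteristic-root method: applicable, and directly so.


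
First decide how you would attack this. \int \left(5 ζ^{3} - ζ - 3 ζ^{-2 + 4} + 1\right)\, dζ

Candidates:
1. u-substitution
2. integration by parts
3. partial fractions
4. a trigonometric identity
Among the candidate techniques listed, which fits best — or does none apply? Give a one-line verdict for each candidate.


Best approach: no special technique — nothing composite, nothing rational, nothing trigonometric — each constant-multiple power of ζ integrates by the power rule alone.
- u-substitution — any workable substitution here is cosmetic — the integrand is already in directly integrable form.
- integration by parts: splitting off a factor buys nothing — the integrand integrates directly without parts.
- partial fractions — there is no rational-function structure to decompose.
- a trigonometric identity: no sine or cosine appears, so there is nothing for a trigonometric identity to act on.


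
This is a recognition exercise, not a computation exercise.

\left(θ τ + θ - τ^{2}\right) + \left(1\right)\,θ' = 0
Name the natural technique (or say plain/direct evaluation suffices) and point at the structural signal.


Method: a linear integrating factor — the unknown enters only to the first power against a nonzero forcing term — the integrating-factor template applies directly.


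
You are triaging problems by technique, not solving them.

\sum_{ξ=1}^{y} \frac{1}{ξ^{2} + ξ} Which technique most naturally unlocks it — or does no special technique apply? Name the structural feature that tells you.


Best approach: telescoping — the summand \frac{1}{ξ^{2} + ξ} decomposes into fractions whose poles differ by an integer shift — the series collapses.


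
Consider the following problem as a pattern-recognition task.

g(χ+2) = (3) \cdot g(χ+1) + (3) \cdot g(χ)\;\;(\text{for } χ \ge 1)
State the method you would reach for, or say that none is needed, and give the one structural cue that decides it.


Method: the characteristic-root method — this is the constant-coefficient homogeneous case — the whole solution in χ reduces to a polynomial's roots.


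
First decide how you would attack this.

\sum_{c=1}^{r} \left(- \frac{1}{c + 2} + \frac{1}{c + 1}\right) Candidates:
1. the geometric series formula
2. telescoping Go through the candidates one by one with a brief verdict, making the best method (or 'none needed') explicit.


Best approach: telescoping — each term adds \frac{1}{c + 1} and subtracts the same expression advanced one index; that subtracted piece cancels against the next term's added copy — only the boundary terms survive.
- the geometric series formula — there is no constant term-to-term ratio.
- telescoping: applies; the problem has the shape this method handles.


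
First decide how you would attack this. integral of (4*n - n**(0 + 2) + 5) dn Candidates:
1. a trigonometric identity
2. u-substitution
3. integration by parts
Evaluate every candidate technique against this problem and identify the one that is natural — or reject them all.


Method: no special technique — scan for structure and find none: constant multiples of powers of n, integrate directly.
- a trigonometric identity — no sine or cosine appears, so there is nothing for a trigonometric identity to act on.
- u-substitution — any workable substitution here is cosmetic — the integrand is already in directly integrable form.
- integration by parts — parts would only shuffle a directly integrable integrand.


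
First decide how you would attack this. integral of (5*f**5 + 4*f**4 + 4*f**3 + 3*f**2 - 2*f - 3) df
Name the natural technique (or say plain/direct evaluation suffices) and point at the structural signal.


Diagnosis: no special technique — nothing composite, nothing rational, nothing trigonometric — each constant-multiple power of f integrates by the power rule alone.


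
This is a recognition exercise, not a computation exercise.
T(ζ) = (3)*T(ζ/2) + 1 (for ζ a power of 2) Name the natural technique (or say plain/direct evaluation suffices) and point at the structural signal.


Method: the master substitution — the call at ζ/2 makes this multiplicative recursion; the master-style substitution converts it to additive.


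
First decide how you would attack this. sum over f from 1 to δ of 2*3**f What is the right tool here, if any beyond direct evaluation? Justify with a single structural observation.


Diagnosis: the geometric series formula — each term is 3 times the previous one, so the geometric-series formula applies directly.


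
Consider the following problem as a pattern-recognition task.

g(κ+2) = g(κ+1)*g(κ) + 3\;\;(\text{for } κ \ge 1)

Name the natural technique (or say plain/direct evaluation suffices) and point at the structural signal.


Verdict: no special technique — the new term depends nonlinearly on the old ones, which disqualifies every superposition-based technique.


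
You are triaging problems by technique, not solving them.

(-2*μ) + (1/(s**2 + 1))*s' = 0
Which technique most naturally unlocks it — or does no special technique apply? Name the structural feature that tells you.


Diagnosis: separation of variables — one side of the product carries the independent variable, the other the unknown — the textbook separation shape. An exactness check succeeds on this form as well — separation and the potential function arrive at the same answer, separation more directly.


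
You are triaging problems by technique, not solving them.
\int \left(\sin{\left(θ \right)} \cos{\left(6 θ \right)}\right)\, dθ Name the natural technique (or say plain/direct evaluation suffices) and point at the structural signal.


Method: a trigonometric identity — \sin{\left(θ \right)} \cos{\left(6 θ \right)} is a beat pattern — rewrite the product as a sum of single-frequency waves before integrating.
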